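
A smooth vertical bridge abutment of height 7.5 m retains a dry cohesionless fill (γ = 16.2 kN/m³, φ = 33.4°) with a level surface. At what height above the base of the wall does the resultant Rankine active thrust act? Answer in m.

K_a = 0.2899.
The pressure distribution is triangular, so the resultant acts at H/3 above the base = 7.5/3 = 2.500 m.

2.50 m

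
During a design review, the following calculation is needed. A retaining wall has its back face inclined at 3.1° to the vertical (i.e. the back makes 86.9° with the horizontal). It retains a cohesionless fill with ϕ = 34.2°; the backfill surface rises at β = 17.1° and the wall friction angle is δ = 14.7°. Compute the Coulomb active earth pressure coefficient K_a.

K_a = sin²(α+φ) / [sin²α · sin(α−δ) · (1 + √{sin(φ+δ)sin(φ−β) / (sin(α−δ)sin(α+β))})²].
With α = 86.9°, φ = 34.2°, δ = 14.7°, β = 17.1°: K_a = 0.3480.

0.348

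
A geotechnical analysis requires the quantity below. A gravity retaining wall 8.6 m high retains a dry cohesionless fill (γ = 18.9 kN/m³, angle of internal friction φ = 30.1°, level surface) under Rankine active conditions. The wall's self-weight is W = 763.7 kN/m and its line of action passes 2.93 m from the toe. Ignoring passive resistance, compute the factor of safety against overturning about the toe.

3.36

K_a = tan²(45° − 30.1°/2) = 0.3320.
P_a = ½K_aγH² = 0.5×0.3320×18.9×8.6² = 232.0 kN/m, acting at H/3 = 2.867 m above the base.
Overturning moment M_o = P_a × H/3 = 232.0 × 2.867 = 665.2.
Resisting moment M_r = W × 2.93 = 763.7 × 2.93 = 2238.
FS_overturning = M_r/M_o = 2238/665.2 = 3.364.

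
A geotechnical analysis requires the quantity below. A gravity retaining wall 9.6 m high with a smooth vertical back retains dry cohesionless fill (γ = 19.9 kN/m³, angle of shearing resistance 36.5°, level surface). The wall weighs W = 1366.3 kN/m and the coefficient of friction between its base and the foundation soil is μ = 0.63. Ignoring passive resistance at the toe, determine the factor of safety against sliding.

3.69

K_a = tan²(45° − 36.5°/2) = 0.2541.
P_a = ½K_aγH² = 0.5×0.2541×19.9×9.6² = 233.0 kN/m, acting at H/3 = 3.200 m above the base.
FS_sliding = μW / P_a = 0.63×1366.3 / 233.0 = 3.695.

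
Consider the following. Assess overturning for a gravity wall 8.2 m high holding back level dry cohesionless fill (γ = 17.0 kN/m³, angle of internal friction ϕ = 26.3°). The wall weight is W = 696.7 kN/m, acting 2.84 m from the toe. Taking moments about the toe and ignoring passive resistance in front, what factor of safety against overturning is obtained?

3.28

K_a = tan²(45° − 26.3°/2) = 0.3859.
P_a = ½K_aγH² = 0.5×0.3859×17.0×8.2² = 220.6 kN/m, acting at H/3 = 2.733 m above the base.
Overturning moment M_o = P_a × H/3 = 220.6 × 2.733 = 602.9.
Resisting moment M_r = W × 2.84 = 696.7 × 2.84 = 1979.
FS_overturning = M_r/M_o = 1979/602.9 = 3.282.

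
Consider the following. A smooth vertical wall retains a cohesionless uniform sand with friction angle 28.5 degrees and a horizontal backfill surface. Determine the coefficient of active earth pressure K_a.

K_a = tan²(45° − φ/2) = tan²(30.75°) = 0.3540.

0.354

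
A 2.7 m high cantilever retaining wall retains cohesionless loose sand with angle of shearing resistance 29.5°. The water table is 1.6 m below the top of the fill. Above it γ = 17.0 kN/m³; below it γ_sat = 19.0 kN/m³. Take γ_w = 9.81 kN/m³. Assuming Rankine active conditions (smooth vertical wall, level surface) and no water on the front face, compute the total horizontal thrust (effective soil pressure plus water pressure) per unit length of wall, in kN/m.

25.4 kN/m

K_a = tan²(45° − φ/2) = 0.3401.
γ' = 19.0 − 9.81 = 9.190 kN/m³. Depth below WT = 1.1 m.
σ'_h at WT = K_a γ d_w = 9.251 kPa; at base = 9.251 + K_a γ' × 1.1 = 12.69 kPa.
P₁ (0–1.6 m) = ½×9.251×1.6 = 7.401. P₂ (1.6–2.7 m) = ½(9.251+12.69)×1.1 = 12.07.
P_w = ½ γ_w h₂² = 0.5×9.81×1.1² = 5.935. Total = 7.401+12.07+5.935 = 25.40 kN/m.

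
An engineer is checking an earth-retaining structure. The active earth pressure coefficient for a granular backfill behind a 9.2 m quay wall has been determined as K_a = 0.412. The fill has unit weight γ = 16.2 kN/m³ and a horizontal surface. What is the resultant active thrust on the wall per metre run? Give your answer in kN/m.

282 kN/m

P = ½ K_a γ H² = 0.5 × 0.412 × 16.2 × 9.2² = 282.5 kN/m.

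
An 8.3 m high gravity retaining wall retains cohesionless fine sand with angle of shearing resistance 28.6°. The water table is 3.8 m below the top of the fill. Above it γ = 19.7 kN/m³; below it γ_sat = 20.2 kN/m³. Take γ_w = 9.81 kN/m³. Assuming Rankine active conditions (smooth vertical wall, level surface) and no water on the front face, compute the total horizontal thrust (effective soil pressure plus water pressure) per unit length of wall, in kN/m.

K_a = tan²(45° − φ/2) = 0.3525.
γ' = 20.2 − 9.81 = 10.39 kN/m³. Depth below WT = 4.5 m.
σ'_h at WT = K_a γ d_w = 26.39 kPa; at base = 26.39 + K_a γ' × 4.5 = 42.87 kPa.
P₁ (0–3.8 m) = ½×26.39×3.8 = 50.14. P₂ (3.8–8.3 m) = ½(26.39+42.87)×4.5 = 155.8.
P_w = ½ γ_w h₂² = 0.5×9.81×4.5² = 99.33. Total = 50.14+155.8+99.33 = 305.3 kN/m.

305 kN/m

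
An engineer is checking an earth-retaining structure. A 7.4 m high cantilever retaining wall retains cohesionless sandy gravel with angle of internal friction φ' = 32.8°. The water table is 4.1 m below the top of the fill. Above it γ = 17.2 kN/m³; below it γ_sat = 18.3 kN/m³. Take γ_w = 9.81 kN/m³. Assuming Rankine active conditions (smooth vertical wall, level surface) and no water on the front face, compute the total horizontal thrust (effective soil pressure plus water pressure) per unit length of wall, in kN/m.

K_a = tan²(45° − φ/2) = 0.2973.
γ' = 18.3 − 9.81 = 8.490 kN/m³. Depth below WT = 3.3 m.
σ'_h at WT = K_a γ d_w = 20.96 kPa; at base = 20.96 + K_a γ' × 3.3 = 29.29 kPa.
P₁ (0–4.1 m) = ½×20.96×4.1 = 42.97. P₂ (4.1–7.4 m) = ½(20.96+29.29)×3.3 = 82.92.
P_w = ½ γ_w h₂² = 0.5×9.81×3.3² = 53.42. Total = 42.97+82.92+53.42 = 179.3 kN/m.

179 kN/m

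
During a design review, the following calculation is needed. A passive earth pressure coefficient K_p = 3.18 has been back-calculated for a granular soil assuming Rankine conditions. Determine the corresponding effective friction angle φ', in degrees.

31.4°

K_p = (1+sin φ)/(1−sin φ) ⇒ sin φ = (K_p − 1)/(K_p + 1) = 0.5215.
φ = arcsin(0.5215) = 31.44°.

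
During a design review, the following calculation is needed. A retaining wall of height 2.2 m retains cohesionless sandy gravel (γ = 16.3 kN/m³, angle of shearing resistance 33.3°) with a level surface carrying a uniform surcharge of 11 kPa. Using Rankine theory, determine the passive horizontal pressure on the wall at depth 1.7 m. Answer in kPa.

K_p = (1 + sin φ)/(1 − sin φ) = 3.435.
σ_v = γz + q = 16.3 × 1.7 + 11 = 38.71 kPa.
σ_h = K_p σ_v = 3.435 × 38.71 = 133.0 kPa.

133 kPa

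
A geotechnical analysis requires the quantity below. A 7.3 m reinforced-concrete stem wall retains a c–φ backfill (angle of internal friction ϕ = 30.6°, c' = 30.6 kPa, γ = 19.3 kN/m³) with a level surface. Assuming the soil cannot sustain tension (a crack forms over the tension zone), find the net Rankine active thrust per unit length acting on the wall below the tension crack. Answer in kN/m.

9.51 kN/m

K_a = 0.3253; √K_a = 0.5704.
Tension-crack depth z_c = 2c/(γ√K_a) = 2×30.6/(19.3×0.5704) = 5.559 m.
σ_a at base = K_a γ H − 2c√K_a = 0.3253×19.3×7.3 − 2×30.6×0.5704 = 10.93 kPa.
P_a = ½ × 10.93 × (H − z_c) = 0.5×10.93×1.741 = 9.513 kN/m.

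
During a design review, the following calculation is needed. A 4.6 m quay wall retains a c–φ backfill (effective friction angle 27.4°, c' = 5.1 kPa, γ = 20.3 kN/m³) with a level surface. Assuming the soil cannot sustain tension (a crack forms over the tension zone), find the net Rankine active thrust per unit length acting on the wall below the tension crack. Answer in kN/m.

K_a = 0.3697; √K_a = 0.6080.
Tension-crack depth z_c = 2c/(γ√K_a) = 2×5.1/(20.3×0.6080) = 0.8264 m.
σ_a at base = K_a γ H − 2c√K_a = 0.3697×20.3×4.6 − 2×5.1×0.6080 = 28.32 kPa.
P_a = ½ × 28.32 × (H − z_c) = 0.5×28.32×3.774 = 53.43 kN/m.

53.4 kN/m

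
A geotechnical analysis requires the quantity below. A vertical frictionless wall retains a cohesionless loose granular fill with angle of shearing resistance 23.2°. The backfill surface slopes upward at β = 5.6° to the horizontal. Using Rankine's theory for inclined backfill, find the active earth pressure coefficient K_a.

0.443

K_a = cos β · (cos β − √(cos²β − cos²φ)) / (cos β + √(cos²β − cos²φ)).
cos β = 0.9952, cos φ = 0.9191, √(cos²β − cos²φ) = 0.3817.
K_a = 0.9952 × (0.9952 − 0.3817)/(0.9952 + 0.3817) = 0.4435.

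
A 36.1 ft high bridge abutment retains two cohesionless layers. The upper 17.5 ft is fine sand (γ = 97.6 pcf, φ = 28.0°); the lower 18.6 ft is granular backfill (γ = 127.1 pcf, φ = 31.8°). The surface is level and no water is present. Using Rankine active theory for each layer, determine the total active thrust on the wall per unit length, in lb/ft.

K_a1 = tan²(45°−28.0°/2) = 0.3610; K_a2 = tan²(45°−31.8°/2) = 0.3098.
Layer 1: σ at base = K_a1 γ₁ h₁ = 616.6 psf; P₁ = ½×616.6×17.5 = 5396.
Layer 2: σ_v at top = γ₁h₁ = 1708; σ_h top = K_a2×1708 = 529.1; σ_h base = K_a2×(1708+127.1×18.6) = 1262.
P₂ = ½(529.1+1262)×18.6 = 16650. Total P_a = 5396+16650 = 22050 lb/ft.

22000 lb/ft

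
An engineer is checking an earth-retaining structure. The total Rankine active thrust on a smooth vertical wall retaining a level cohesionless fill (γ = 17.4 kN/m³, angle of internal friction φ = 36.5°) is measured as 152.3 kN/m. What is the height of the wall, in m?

K_a = 0.2541. P_a = ½ K_a γ H² ⇒ H = √(2P_a/(K_a γ)).
H = √(2×152.3/(0.2541×17.4)) = 8.301 m.

8.30 m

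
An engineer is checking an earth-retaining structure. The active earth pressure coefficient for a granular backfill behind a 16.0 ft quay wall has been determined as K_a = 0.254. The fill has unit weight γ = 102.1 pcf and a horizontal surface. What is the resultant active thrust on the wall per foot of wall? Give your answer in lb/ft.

P = ½ K_a γ H² = 0.5 × 0.254 × 102.1 × 16.0² = 3319 lb/ft.

3320 lb/ft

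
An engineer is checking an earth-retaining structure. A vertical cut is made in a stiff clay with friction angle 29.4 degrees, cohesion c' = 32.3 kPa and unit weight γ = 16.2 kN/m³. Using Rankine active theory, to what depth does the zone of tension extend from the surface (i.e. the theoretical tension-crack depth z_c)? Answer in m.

K_a = tan²(45° − 29.4°/2) = 0.3415; √K_a = 0.5844.
The active pressure is zero where K_a γ z = 2c√K_a, so z_c = 2c/(γ√K_a) = 2×32.3/(16.2×0.5844) = 6.824 m.

6.82 m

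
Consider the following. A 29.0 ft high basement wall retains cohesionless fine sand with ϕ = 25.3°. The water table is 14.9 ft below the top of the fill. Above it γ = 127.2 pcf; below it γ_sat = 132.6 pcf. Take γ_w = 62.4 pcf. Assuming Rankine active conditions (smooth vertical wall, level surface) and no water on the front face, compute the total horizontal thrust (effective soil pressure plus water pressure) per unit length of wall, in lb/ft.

25400 lb/ft

K_a = tan²(45° − φ/2) = 0.4012.
γ' = 132.6 − 62.4 = 70.20 pcf. Depth below WT = 14.1 ft.
σ'_h at WT = K_a γ d_w = 760.4 psf; at base = 760.4 + K_a γ' × 14.1 = 1157 psf.
P₁ (0–14.9 ft) = ½×760.4×14.9 = 5665. P₂ (14.9–29.0 ft) = ½(760.4+1157)×14.1 = 13520.
P_w = ½ γ_w h₂² = 0.5×62.4×14.1² = 6203. Total = 5665+13520+6203 = 25390 lb/ft.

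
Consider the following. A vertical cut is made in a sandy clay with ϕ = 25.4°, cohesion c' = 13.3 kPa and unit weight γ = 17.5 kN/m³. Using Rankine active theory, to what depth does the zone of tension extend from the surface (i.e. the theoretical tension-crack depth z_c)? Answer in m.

K_a = tan²(45° − 25.4°/2) = 0.3996; √K_a = 0.6322.
The active pressure is zero where K_a γ z = 2c√K_a, so z_c = 2c/(γ√K_a) = 2×13.3/(17.5×0.6322) = 2.404 m.

2.40 m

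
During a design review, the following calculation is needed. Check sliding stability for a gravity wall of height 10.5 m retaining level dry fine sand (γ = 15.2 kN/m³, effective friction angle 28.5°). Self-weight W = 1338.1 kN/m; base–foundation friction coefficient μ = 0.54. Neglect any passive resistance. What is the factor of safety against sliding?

2.44

K_a = tan²(45° − 28.5°/2) = 0.3540.
P_a = ½K_aγH² = 0.5×0.3540×15.2×10.5² = 296.6 kN/m, acting at H/3 = 3.500 m above the base.
FS_sliding = μW / P_a = 0.54×1338.1 / 296.6 = 2.436.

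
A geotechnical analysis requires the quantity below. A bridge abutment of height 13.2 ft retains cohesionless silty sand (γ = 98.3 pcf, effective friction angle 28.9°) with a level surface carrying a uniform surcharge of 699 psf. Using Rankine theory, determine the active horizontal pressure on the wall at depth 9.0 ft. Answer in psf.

552 psf

K_a = (1 − sin φ)/(1 + sin φ) = 0.3484.
σ_v = γz + q = 98.3 × 9.0 + 699 = 1584 psf.
σ_h = K_a σ_v = 0.3484 × 1584 = 551.7 psf.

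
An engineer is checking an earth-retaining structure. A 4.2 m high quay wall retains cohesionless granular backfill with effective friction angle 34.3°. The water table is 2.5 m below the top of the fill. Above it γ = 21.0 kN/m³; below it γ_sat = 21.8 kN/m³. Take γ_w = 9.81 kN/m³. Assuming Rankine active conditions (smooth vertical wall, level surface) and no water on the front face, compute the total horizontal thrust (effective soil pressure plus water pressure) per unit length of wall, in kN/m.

62.2 kN/m

K_a = tan²(45° − φ/2) = 0.2792.
γ' = 21.8 − 9.81 = 11.99 kN/m³. Depth below WT = 1.7 m.
σ'_h at WT = K_a γ d_w = 14.66 kPa; at base = 14.66 + K_a γ' × 1.7 = 20.35 kPa.
P₁ (0–2.5 m) = ½×14.66×2.5 = 18.32. P₂ (2.5–4.2 m) = ½(14.66+20.35)×1.7 = 29.75.
P_w = ½ γ_w h₂² = 0.5×9.81×1.7² = 14.18. Total = 18.32+29.75+14.18 = 62.25 kN/m.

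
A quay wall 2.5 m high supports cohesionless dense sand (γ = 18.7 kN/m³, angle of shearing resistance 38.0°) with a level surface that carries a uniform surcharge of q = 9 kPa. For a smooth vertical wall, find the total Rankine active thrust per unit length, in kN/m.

K_a = tan²(45° − φ/2) = 0.2379.
Soil triangle: ½ K_a γ H² = 0.5×0.2379×18.7×2.5² = 13.90 kN/m.
Surcharge rectangle: K_a q H = 0.2379×9×2.5 = 5.352 kN/m.
Total = 13.90 + 5.352 = 19.25 kN/m.

19.3 kN/m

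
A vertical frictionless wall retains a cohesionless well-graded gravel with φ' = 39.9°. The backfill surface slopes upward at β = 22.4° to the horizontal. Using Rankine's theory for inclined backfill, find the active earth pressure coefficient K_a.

0.262

K_a = cos β · (cos β − √(cos²β − cos²φ)) / (cos β + √(cos²β − cos²φ)).
cos β = 0.9245, cos φ = 0.7672, √(cos²β − cos²φ) = 0.5160.
K_a = 0.9245 × (0.9245 − 0.5160)/(0.9245 + 0.5160) = 0.2622.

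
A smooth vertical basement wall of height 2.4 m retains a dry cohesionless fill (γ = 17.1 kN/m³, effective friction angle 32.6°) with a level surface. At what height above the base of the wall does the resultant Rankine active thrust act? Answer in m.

K_a = 0.2997.
The pressure distribution is triangular, so the resultant acts at H/3 above the base = 2.4/3 = 0.8000 m.

0.800 m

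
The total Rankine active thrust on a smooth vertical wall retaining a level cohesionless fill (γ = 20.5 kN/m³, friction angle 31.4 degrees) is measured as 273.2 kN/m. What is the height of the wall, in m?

K_a = 0.3149. P_a = ½ K_a γ H² ⇒ H = √(2P_a/(K_a γ)).
H = √(2×273.2/(0.3149×20.5)) = 9.200 m.

9.20 m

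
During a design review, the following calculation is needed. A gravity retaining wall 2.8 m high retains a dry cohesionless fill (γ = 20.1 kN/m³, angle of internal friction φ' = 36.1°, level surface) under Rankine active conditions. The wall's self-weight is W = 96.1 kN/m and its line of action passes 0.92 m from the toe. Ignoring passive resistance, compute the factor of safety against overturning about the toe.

K_a = tan²(45° − 36.1°/2) = 0.2585.
P_a = ½K_aγH² = 0.5×0.2585×20.1×2.8² = 20.37 kN/m, acting at H/3 = 0.9333 m above the base.
Overturning moment M_o = P_a × H/3 = 20.37 × 0.9333 = 19.01.
Resisting moment M_r = W × 0.92 = 96.1 × 0.92 = 88.41.
FS_overturning = M_r/M_o = 88.41/19.01 = 4.651.

4.65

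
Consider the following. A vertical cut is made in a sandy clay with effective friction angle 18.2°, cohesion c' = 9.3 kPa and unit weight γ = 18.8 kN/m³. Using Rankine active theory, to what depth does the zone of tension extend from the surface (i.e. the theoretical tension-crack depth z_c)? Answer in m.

K_a = tan²(45° − 18.2°/2) = 0.5240; √K_a = 0.7239.
The active pressure is zero where K_a γ z = 2c√K_a, so z_c = 2c/(γ√K_a) = 2×9.3/(18.8×0.7239) = 1.367 m.

1.37 m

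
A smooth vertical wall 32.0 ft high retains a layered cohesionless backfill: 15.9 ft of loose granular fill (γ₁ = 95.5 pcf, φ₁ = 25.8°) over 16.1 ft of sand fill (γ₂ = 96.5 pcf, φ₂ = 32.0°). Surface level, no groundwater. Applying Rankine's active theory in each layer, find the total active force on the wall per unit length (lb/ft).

16100 lb/ft

K_a1 = tan²(45°−25.8°/2) = 0.3935; K_a2 = tan²(45°−32.0°/2) = 0.3073.
Layer 1: σ at base = K_a1 γ₁ h₁ = 597.5 psf; P₁ = ½×597.5×15.9 = 4750.
Layer 2: σ_v at top = γ₁h₁ = 1518; σ_h top = K_a2×1518 = 466.6; σ_h base = K_a2×(1518+96.5×16.1) = 943.9.
P₂ = ½(466.6+943.9)×16.1 = 11350. Total P_a = 4750+11350 = 16100 lb/ft.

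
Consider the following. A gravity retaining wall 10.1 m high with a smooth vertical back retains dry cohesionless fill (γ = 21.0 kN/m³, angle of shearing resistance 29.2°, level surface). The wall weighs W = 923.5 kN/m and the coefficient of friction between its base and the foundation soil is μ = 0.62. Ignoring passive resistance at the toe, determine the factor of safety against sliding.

K_a = tan²(45° − 29.2°/2) = 0.3442.
P_a = ½K_aγH² = 0.5×0.3442×21.0×10.1² = 368.7 kN/m, acting at H/3 = 3.367 m above the base.
FS_sliding = μW / P_a = 0.62×923.5 / 368.7 = 1.553.

1.55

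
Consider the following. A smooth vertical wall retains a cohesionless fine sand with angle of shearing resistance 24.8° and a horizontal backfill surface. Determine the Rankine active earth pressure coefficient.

0.409

K_a = tan²(45° − φ/2) = tan²(32.60°) = 0.4090.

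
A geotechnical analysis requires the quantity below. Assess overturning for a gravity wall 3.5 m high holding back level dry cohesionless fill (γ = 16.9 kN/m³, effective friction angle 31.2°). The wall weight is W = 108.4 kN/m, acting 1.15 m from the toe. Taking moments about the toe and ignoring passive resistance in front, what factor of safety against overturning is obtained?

3.25

K_a = tan²(45° − 31.2°/2) = 0.3175.
P_a = ½K_aγH² = 0.5×0.3175×16.9×3.5² = 32.87 kN/m, acting at H/3 = 1.167 m above the base.
Overturning moment M_o = P_a × H/3 = 32.87 × 1.167 = 38.34.
Resisting moment M_r = W × 1.15 = 108.4 × 1.15 = 124.7.
FS_overturning = M_r/M_o = 124.7/38.34 = 3.251.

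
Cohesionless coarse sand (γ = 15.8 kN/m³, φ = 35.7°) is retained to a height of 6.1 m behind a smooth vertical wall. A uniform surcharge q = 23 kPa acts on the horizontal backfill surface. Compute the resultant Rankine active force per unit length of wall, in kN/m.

114 kN/m

K_a = tan²(45° − φ/2) = 0.2630.
Soil triangle: ½ K_a γ H² = 0.5×0.2630×15.8×6.1² = 77.31 kN/m.
Surcharge rectangle: K_a q H = 0.2630×23×6.1 = 36.90 kN/m.
Total = 77.31 + 36.90 = 114.2 kN/m.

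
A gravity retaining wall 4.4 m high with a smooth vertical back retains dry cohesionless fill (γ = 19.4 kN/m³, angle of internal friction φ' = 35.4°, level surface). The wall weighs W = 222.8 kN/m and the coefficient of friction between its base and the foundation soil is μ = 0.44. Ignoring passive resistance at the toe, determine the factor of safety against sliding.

K_a = tan²(45° − 35.4°/2) = 0.2664.
P_a = ½K_aγH² = 0.5×0.2664×19.4×4.4² = 50.03 kN/m, acting at H/3 = 1.467 m above the base.
FS_sliding = μW / P_a = 0.44×222.8 / 50.03 = 1.960.

1.96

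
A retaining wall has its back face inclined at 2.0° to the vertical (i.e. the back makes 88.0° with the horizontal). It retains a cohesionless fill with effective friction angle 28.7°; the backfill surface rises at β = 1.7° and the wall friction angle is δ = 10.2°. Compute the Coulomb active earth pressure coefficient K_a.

0.345

K_a = sin²(α+φ) / [sin²α · sin(α−δ) · (1 + √{sin(φ+δ)sin(φ−β) / (sin(α−δ)sin(α+β))})²].
With α = 88.0°, φ = 28.7°, δ = 10.2°, β = 1.7°: K_a = 0.3447.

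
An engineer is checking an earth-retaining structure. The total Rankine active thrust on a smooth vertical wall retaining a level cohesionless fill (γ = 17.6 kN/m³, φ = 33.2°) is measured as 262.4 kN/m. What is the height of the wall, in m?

K_a = 0.2924. P_a = ½ K_a γ H² ⇒ H = √(2P_a/(K_a γ)).
H = √(2×262.4/(0.2924×17.6)) = 10.10 m.

10.1 m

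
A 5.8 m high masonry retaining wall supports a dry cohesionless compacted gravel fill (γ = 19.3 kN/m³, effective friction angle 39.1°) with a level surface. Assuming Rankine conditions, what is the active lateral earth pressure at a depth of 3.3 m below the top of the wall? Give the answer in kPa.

14.4 kPa

K_a = (1 − sin φ)/(1 + sin φ) = 0.2265.
σ_h = K_a γ z = 0.2265 × 19.3 × 3.3 = 14.42 kPa.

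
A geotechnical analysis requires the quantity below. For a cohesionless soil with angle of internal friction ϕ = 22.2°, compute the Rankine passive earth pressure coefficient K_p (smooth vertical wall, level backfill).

K_p = (1 + sin φ)/(1 − sin φ) = tan²(45° + 22.2°/2) = 2.215.

2.21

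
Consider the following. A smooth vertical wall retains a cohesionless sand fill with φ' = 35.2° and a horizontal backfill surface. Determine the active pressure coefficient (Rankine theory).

0.269

K_a = tan²(45° − φ/2) = tan²(27.40°) = 0.2687.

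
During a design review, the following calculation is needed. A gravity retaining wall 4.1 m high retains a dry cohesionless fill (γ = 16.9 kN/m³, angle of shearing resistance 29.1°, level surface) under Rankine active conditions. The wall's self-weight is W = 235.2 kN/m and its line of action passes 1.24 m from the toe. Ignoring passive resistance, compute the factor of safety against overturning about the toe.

K_a = tan²(45° − 29.1°/2) = 0.3456.
P_a = ½K_aγH² = 0.5×0.3456×16.9×4.1² = 49.09 kN/m, acting at H/3 = 1.367 m above the base.
Overturning moment M_o = P_a × H/3 = 49.09 × 1.367 = 67.09.
Resisting moment M_r = W × 1.24 = 235.2 × 1.24 = 291.6.
FS_overturning = M_r/M_o = 291.6/67.09 = 4.347.

4.35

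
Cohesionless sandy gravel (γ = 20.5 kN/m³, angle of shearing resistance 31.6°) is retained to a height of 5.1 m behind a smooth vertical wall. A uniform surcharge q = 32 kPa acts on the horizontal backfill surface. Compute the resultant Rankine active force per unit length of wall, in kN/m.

K_a = tan²(45° − φ/2) = 0.3123.
Soil triangle: ½ K_a γ H² = 0.5×0.3123×20.5×5.1² = 83.27 kN/m.
Surcharge rectangle: K_a q H = 0.3123×32×5.1 = 50.98 kN/m.
Total = 83.27 + 50.98 = 134.2 kN/m.

134 kN/m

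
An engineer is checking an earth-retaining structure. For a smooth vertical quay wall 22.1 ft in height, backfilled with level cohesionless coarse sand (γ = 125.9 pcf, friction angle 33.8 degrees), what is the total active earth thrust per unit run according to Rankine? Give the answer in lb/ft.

K_a = tan²(45° − φ/2) = 0.2851.
P_a = ½ K_a γ H² = 0.5 × 0.2851 × 125.9 × 22.1² = 8766 lb/ft.

8770 lb/ft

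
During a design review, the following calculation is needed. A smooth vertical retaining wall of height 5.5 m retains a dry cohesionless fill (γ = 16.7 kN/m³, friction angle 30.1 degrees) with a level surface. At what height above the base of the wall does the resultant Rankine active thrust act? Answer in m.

1.83 m

K_a = 0.3320.
The pressure distribution is triangular, so the resultant acts at H/3 above the base = 5.5/3 = 1.833 m.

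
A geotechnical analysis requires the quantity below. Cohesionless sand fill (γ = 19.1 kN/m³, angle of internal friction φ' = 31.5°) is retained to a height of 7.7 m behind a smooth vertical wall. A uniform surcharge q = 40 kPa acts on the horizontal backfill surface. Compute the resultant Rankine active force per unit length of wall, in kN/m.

K_a = tan²(45° − φ/2) = 0.3136.
Soil triangle: ½ K_a γ H² = 0.5×0.3136×19.1×7.7² = 177.6 kN/m.
Surcharge rectangle: K_a q H = 0.3136×40×7.7 = 96.60 kN/m.
Total = 177.6 + 96.60 = 274.2 kN/m.

274 kN/m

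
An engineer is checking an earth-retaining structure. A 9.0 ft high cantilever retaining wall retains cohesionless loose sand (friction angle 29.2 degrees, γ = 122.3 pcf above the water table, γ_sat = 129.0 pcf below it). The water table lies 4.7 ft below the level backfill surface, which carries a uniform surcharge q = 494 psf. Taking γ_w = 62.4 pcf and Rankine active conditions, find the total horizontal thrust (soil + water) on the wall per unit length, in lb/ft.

3630 lb/ft

K_a = tan²(45° − φ/2) = 0.3442.
γ' = 129.0 − 62.4 = 66.60 pcf. h₂ = H − d_w = 4.3 ft.
σ'_h: at surface K_a·q = 170.0; at WT K_a(q+γd_w) = 367.9; at base K_a(q+γd_w+γ'h₂) = 466.5 psf.
P₁ = ½(170.0+367.9)×4.7 = 1264; P₂ = ½(367.9+466.5)×4.3 = 1794; P_w = ½γ_w h₂² = 576.9.
Total = 1264+1794+576.9 = 3635 lb/ft.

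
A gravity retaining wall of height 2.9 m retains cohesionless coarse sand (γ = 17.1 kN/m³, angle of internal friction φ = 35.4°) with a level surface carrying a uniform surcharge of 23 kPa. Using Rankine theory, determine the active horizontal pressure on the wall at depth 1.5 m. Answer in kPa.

13.0 kPa

K_a = (1 − sin φ)/(1 + sin φ) = 0.2664.
σ_v = γz + q = 17.1 × 1.5 + 23 = 48.65 kPa.
σ_h = K_a σ_v = 0.2664 × 48.65 = 12.96 kPa.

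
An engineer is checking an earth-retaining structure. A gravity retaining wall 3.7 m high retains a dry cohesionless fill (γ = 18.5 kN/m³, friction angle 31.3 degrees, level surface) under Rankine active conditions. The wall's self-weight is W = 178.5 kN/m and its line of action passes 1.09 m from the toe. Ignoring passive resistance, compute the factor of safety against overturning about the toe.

K_a = tan²(45° − 31.3°/2) = 0.3162.
P_a = ½K_aγH² = 0.5×0.3162×18.5×3.7² = 40.04 kN/m, acting at H/3 = 1.233 m above the base.
Overturning moment M_o = P_a × H/3 = 40.04 × 1.233 = 49.39.
Resisting moment M_r = W × 1.09 = 178.5 × 1.09 = 194.6.
FS_overturning = M_r/M_o = 194.6/49.39 = 3.940.

3.94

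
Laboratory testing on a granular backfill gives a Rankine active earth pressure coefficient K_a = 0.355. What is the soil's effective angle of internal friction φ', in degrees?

K_a = tan²(45° − φ/2) ⇒ 45° − φ/2 = arctan(√0.355) = 30.79°.
φ = 2(45° − 30.79°) = 28.43°.

28.4°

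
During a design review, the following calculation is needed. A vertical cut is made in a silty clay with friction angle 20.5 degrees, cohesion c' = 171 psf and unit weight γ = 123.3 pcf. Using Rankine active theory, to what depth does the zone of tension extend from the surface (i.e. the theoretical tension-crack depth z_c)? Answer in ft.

4.00 ft

K_a = tan²(45° − 20.5°/2) = 0.4813; √K_a = 0.6937.
The active pressure is zero where K_a γ z = 2c√K_a, so z_c = 2c/(γ√K_a) = 2×171/(123.3×0.6937) = 3.998 ft.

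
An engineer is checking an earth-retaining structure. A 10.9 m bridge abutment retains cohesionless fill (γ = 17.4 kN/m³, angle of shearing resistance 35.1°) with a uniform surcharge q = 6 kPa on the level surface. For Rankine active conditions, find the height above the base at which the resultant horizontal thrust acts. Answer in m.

3.74 m

K_a = 0.2698.
Triangular part P₁ = ½K_aγH² = 278.9 at H/3 = 3.633 m; rectangular part P₂ = K_a q H = 17.65 at H/2 = 5.450 m.
ȳ = (P₁·3.633 + P₂·5.450)/(P₁+P₂) = 3.741 m.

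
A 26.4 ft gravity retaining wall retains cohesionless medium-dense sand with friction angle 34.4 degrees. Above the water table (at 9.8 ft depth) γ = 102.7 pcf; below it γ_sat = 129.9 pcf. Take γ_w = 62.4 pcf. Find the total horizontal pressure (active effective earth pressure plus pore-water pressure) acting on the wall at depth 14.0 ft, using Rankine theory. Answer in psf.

K_a = (1 − sin φ)/(1 + sin φ) = 0.2780.
γ' = 129.9 − 62.4 = 67.50 pcf.
Effective vertical stress at 14.0 ft: σ'_v = 102.7×9.8 + 67.50×4.20 = 1290 psf.
σ'_h = K_a σ'_v = 0.2780 × 1290 = 358.6 psf; u = γ_w × 4.20 = 262.1 psf.
Total σ_h = 358.6 + 262.1 = 620.7 psf.

621 psf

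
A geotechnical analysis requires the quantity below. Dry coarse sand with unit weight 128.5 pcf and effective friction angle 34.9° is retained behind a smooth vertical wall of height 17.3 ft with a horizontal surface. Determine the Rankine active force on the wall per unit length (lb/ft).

K_a = tan²(45° − φ/2) = 0.2721.
P_a = ½ K_a γ H² = 0.5 × 0.2721 × 128.5 × 17.3² = 5233 lb/ft.

5230 lb/ft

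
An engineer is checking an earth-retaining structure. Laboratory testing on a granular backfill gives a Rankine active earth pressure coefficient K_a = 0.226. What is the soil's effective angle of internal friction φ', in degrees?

39.1°

K_a = tan²(45° − φ/2) ⇒ 45° − φ/2 = arctan(√0.226) = 25.43°.
φ = 2(45° − 25.43°) = 39.15°.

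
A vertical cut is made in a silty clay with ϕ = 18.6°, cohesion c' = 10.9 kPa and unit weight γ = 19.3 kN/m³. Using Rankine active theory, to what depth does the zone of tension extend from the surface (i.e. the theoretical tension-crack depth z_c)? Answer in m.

K_a = tan²(45° − 18.6°/2) = 0.5163; √K_a = 0.7186.
The active pressure is zero where K_a γ z = 2c√K_a, so z_c = 2c/(γ√K_a) = 2×10.9/(19.3×0.7186) = 1.572 m.

1.57 m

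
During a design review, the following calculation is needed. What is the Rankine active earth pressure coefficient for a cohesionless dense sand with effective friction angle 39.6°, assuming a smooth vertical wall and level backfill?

K_a = tan²(45° − φ/2) = tan²(25.20°) = 0.2214.

0.221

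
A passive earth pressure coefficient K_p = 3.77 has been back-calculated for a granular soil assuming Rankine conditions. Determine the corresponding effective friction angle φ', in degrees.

35.5°

K_p = (1+sin φ)/(1−sin φ) ⇒ sin φ = (K_p − 1)/(K_p + 1) = 0.5807.
φ = arcsin(0.5807) = 35.50°.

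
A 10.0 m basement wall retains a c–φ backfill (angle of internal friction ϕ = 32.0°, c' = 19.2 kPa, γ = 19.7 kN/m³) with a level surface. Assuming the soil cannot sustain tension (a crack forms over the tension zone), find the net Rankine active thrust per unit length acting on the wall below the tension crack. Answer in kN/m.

127 kN/m

K_a = 0.3073; √K_a = 0.5543.
Tension-crack depth z_c = 2c/(γ√K_a) = 2×19.2/(19.7×0.5543) = 3.517 m.
σ_a at base = K_a γ H − 2c√K_a = 0.3073×19.7×10.0 − 2×19.2×0.5543 = 39.24 kPa.
P_a = ½ × 39.24 × (H − z_c) = 0.5×39.24×6.483 = 127.2 kN/m.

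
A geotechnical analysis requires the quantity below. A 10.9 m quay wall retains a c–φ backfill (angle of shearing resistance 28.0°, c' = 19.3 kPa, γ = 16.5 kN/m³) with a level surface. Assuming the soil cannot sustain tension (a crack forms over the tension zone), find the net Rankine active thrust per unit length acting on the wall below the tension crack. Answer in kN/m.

K_a = 0.3610; √K_a = 0.6009.
Tension-crack depth z_c = 2c/(γ√K_a) = 2×19.3/(16.5×0.6009) = 3.893 m.
σ_a at base = K_a γ H − 2c√K_a = 0.3610×16.5×10.9 − 2×19.3×0.6009 = 41.74 kPa.
P_a = ½ × 41.74 × (H − z_c) = 0.5×41.74×7.007 = 146.2 kN/m.

146 kN/m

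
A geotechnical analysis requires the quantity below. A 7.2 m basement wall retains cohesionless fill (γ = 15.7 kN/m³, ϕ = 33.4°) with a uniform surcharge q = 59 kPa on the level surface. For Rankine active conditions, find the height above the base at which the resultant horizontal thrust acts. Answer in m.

3.01 m

K_a = 0.2899.
Triangular part P₁ = ½K_aγH² = 118.0 at H/3 = 2.400 m; rectangular part P₂ = K_a q H = 123.2 at H/2 = 3.600 m.
ȳ = (P₁·2.400 + P₂·3.600)/(P₁+P₂) = 3.013 m.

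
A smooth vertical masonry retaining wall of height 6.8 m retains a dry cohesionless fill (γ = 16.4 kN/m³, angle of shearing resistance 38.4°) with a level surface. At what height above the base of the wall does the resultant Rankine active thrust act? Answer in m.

K_a = 0.2337.
The pressure distribution is triangular, so the resultant acts at H/3 above the base = 6.8/3 = 2.267 m.

2.27 m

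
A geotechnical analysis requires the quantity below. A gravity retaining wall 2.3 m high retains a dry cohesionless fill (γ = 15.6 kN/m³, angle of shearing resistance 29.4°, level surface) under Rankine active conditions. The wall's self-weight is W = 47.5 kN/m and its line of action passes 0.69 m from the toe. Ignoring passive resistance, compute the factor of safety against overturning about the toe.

3.03

K_a = tan²(45° − 29.4°/2) = 0.3415.
P_a = ½K_aγH² = 0.5×0.3415×15.6×2.3² = 14.09 kN/m, acting at H/3 = 0.7667 m above the base.
Overturning moment M_o = P_a × H/3 = 14.09 × 0.7667 = 10.80.
Resisting moment M_r = W × 0.69 = 47.5 × 0.69 = 32.77.
FS_overturning = M_r/M_o = 32.77/10.80 = 3.034.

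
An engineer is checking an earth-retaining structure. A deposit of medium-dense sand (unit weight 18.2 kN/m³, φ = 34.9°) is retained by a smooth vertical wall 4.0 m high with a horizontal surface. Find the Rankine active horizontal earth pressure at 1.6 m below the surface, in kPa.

7.92 kPa

K_a = (1 − sin φ)/(1 + sin φ) = 0.2721.
σ_h = K_a γ z = 0.2721 × 18.2 × 1.6 = 7.925 kPa.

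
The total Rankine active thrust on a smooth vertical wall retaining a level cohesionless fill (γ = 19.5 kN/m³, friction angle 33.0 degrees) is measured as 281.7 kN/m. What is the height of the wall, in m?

K_a = 0.2948. P_a = ½ K_a γ H² ⇒ H = √(2P_a/(K_a γ)).
H = √(2×281.7/(0.2948×19.5)) = 9.900 m.

9.90 m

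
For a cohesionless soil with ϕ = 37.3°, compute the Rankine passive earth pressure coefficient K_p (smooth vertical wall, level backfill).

4.08

K_p = (1 + sin φ)/(1 − sin φ) = tan²(45° + 37.3°/2) = 4.076.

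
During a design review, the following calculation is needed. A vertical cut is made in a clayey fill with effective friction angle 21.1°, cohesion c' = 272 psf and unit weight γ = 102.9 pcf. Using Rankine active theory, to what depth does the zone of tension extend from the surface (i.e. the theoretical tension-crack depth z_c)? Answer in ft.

K_a = tan²(45° − 21.1°/2) = 0.4706; √K_a = 0.6860.
The active pressure is zero where K_a γ z = 2c√K_a, so z_c = 2c/(γ√K_a) = 2×272/(102.9×0.6860) = 7.707 ft.

7.71 ft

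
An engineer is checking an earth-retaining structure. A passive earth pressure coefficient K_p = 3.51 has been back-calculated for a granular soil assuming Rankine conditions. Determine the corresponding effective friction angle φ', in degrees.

K_p = (1+sin φ)/(1−sin φ) ⇒ sin φ = (K_p − 1)/(K_p + 1) = 0.5565.
φ = arcsin(0.5565) = 33.82°.

33.8°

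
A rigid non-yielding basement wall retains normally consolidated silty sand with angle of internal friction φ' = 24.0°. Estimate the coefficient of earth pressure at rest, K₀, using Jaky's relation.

K₀ = 1 − sin φ' = 1 − sin 24.0° = 0.5933.

0.593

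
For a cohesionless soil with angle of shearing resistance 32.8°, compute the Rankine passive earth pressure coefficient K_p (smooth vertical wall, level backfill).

K_p = (1 + sin φ)/(1 − sin φ) = tan²(45° + 32.8°/2) = 3.364.

3.36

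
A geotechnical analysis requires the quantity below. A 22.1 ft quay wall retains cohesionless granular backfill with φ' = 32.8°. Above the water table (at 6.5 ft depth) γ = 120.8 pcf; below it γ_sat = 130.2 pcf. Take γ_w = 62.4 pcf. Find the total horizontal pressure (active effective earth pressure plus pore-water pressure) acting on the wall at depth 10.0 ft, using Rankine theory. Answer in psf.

K_a = (1 − sin φ)/(1 + sin φ) = 0.2973.
γ' = 130.2 − 62.4 = 67.80 pcf.
Effective vertical stress at 10.0 ft: σ'_v = 120.8×6.5 + 67.80×3.50 = 1022 psf.
σ'_h = K_a σ'_v = 0.2973 × 1022 = 304.0 psf; u = γ_w × 3.50 = 218.4 psf.
Total σ_h = 304.0 + 218.4 = 522.4 psf.

522 psf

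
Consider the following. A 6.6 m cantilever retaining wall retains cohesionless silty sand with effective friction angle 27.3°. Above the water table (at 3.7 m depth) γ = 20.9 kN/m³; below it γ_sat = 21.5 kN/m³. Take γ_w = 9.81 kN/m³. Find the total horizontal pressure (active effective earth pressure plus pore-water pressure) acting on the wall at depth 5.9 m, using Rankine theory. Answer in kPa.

59.8 kPa

K_a = (1 − sin φ)/(1 + sin φ) = 0.3711.
γ' = 21.5 − 9.81 = 11.69 kN/m³.
Effective vertical stress at 5.9 m: σ'_v = 20.9×3.7 + 11.69×2.20 = 103.0 kPa.
σ'_h = K_a σ'_v = 0.3711 × 103.0 = 38.24 kPa; u = γ_w × 2.20 = 21.58 kPa.
Total σ_h = 38.24 + 21.58 = 59.83 kPa.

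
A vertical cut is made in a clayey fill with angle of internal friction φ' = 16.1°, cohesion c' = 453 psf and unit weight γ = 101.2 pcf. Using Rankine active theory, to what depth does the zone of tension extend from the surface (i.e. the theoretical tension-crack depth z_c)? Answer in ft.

K_a = tan²(45° − 16.1°/2) = 0.5658; √K_a = 0.7522.
The active pressure is zero where K_a γ z = 2c√K_a, so z_c = 2c/(γ√K_a) = 2×453/(101.2×0.7522) = 11.90 ft.

11.9 ft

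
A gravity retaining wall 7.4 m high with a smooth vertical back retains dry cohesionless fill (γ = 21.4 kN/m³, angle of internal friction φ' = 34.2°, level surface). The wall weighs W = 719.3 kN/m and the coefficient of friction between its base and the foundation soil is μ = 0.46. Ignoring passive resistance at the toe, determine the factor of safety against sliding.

K_a = tan²(45° − 34.2°/2) = 0.2803.
P_a = ½K_aγH² = 0.5×0.2803×21.4×7.4² = 164.3 kN/m, acting at H/3 = 2.467 m above the base.
FS_sliding = μW / P_a = 0.46×719.3 / 164.3 = 2.014.

2.01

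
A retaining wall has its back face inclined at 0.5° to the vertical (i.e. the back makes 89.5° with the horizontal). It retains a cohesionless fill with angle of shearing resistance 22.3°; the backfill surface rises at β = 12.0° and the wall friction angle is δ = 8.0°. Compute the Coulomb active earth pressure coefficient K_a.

0.512

K_a = sin²(α+φ) / [sin²α · sin(α−δ) · (1 + √{sin(φ+δ)sin(φ−β) / (sin(α−δ)sin(α+β))})²].
With α = 89.5°, φ = 22.3°, δ = 8.0°, β = 12.0°: K_a = 0.5118.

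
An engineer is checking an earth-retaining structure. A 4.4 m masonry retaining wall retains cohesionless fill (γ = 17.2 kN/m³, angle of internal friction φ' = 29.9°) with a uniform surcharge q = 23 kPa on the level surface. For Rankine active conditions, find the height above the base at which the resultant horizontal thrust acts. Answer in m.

K_a = 0.3347.
Triangular part P₁ = ½K_aγH² = 55.72 at H/3 = 1.467 m; rectangular part P₂ = K_a q H = 33.87 at H/2 = 2.200 m.
ȳ = (P₁·1.467 + P₂·2.200)/(P₁+P₂) = 1.744 m.

1.74 m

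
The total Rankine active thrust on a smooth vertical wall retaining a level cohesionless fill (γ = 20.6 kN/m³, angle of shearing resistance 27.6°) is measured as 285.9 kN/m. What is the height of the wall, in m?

K_a = 0.3668. P_a = ½ K_a γ H² ⇒ H = √(2P_a/(K_a γ)).
H = √(2×285.9/(0.3668×20.6)) = 8.699 m.

8.70 m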